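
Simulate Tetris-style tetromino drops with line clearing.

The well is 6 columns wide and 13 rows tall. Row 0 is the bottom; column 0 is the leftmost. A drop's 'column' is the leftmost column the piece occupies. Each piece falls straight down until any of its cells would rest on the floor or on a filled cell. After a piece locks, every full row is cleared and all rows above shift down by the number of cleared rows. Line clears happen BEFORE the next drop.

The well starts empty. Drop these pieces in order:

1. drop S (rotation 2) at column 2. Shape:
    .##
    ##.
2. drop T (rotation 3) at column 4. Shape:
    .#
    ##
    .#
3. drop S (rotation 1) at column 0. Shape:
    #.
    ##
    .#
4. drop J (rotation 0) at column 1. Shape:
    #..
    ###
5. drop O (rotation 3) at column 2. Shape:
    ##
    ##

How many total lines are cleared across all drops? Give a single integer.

Answer: 1

Derivation:
Drop 1: S rot2 at col 2 lands with bottom-row=0; cleared 0 line(s) (total 0); column heights now [0 0 1 2 2 0], max=2
Drop 2: T rot3 at col 4 lands with bottom-row=1; cleared 0 line(s) (total 0); column heights now [0 0 1 2 3 4], max=4
Drop 3: S rot1 at col 0 lands with bottom-row=0; cleared 0 line(s) (total 0); column heights now [3 2 1 2 3 4], max=4
Drop 4: J rot0 at col 1 lands with bottom-row=2; cleared 1 line(s) (total 1); column heights now [2 3 1 2 2 3], max=3
Drop 5: O rot3 at col 2 lands with bottom-row=2; cleared 0 line(s) (total 1); column heights now [2 3 4 4 2 3], max=4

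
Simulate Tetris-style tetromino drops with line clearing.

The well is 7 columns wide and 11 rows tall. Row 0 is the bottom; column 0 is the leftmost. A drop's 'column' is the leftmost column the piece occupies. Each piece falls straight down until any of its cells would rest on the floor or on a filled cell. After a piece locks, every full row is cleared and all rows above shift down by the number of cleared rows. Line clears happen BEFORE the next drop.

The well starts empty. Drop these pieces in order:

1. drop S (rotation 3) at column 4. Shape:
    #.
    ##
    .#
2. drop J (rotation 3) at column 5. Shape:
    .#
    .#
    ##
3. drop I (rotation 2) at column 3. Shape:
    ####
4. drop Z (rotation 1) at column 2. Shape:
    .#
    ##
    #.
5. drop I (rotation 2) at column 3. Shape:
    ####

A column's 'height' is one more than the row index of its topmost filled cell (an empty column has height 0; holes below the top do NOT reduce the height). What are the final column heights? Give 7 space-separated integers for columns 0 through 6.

Drop 1: S rot3 at col 4 lands with bottom-row=0; cleared 0 line(s) (total 0); column heights now [0 0 0 0 3 2 0], max=3
Drop 2: J rot3 at col 5 lands with bottom-row=2; cleared 0 line(s) (total 0); column heights now [0 0 0 0 3 3 5], max=5
Drop 3: I rot2 at col 3 lands with bottom-row=5; cleared 0 line(s) (total 0); column heights now [0 0 0 6 6 6 6], max=6
Drop 4: Z rot1 at col 2 lands with bottom-row=5; cleared 0 line(s) (total 0); column heights now [0 0 7 8 6 6 6], max=8
Drop 5: I rot2 at col 3 lands with bottom-row=8; cleared 0 line(s) (total 0); column heights now [0 0 7 9 9 9 9], max=9

Answer: 0 0 7 9 9 9 9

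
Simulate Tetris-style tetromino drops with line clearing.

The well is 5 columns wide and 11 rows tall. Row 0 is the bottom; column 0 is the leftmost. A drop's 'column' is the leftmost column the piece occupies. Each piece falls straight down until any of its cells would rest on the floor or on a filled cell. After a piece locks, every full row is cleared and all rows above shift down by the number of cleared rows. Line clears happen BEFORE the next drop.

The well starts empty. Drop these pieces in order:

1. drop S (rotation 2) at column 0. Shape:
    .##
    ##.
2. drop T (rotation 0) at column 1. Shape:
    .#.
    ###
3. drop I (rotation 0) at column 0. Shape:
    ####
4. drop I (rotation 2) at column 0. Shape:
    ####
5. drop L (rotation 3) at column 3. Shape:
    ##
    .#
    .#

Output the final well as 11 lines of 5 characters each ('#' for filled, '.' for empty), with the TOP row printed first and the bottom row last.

Drop 1: S rot2 at col 0 lands with bottom-row=0; cleared 0 line(s) (total 0); column heights now [1 2 2 0 0], max=2
Drop 2: T rot0 at col 1 lands with bottom-row=2; cleared 0 line(s) (total 0); column heights now [1 3 4 3 0], max=4
Drop 3: I rot0 at col 0 lands with bottom-row=4; cleared 0 line(s) (total 0); column heights now [5 5 5 5 0], max=5
Drop 4: I rot2 at col 0 lands with bottom-row=5; cleared 0 line(s) (total 0); column heights now [6 6 6 6 0], max=6
Drop 5: L rot3 at col 3 lands with bottom-row=4; cleared 2 line(s) (total 2); column heights now [1 3 4 5 5], max=5

Answer: .....
.....
.....
.....
.....
.....
...##
..#..
.###.
.##..
##...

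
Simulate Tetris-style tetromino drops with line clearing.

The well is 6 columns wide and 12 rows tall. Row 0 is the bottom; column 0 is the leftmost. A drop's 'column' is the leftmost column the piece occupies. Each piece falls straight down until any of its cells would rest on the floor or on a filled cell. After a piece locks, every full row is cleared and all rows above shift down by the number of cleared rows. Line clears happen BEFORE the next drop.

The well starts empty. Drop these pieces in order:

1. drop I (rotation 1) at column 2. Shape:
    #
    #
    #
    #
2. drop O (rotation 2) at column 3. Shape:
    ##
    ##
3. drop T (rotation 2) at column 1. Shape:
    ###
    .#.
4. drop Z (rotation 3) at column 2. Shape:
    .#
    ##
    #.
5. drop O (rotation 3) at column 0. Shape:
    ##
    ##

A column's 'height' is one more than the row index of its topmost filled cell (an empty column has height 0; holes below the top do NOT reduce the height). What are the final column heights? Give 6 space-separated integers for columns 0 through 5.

Drop 1: I rot1 at col 2 lands with bottom-row=0; cleared 0 line(s) (total 0); column heights now [0 0 4 0 0 0], max=4
Drop 2: O rot2 at col 3 lands with bottom-row=0; cleared 0 line(s) (total 0); column heights now [0 0 4 2 2 0], max=4
Drop 3: T rot2 at col 1 lands with bottom-row=4; cleared 0 line(s) (total 0); column heights now [0 6 6 6 2 0], max=6
Drop 4: Z rot3 at col 2 lands with bottom-row=6; cleared 0 line(s) (total 0); column heights now [0 6 8 9 2 0], max=9
Drop 5: O rot3 at col 0 lands with bottom-row=6; cleared 0 line(s) (total 0); column heights now [8 8 8 9 2 0], max=9

Answer: 8 8 8 9 2 0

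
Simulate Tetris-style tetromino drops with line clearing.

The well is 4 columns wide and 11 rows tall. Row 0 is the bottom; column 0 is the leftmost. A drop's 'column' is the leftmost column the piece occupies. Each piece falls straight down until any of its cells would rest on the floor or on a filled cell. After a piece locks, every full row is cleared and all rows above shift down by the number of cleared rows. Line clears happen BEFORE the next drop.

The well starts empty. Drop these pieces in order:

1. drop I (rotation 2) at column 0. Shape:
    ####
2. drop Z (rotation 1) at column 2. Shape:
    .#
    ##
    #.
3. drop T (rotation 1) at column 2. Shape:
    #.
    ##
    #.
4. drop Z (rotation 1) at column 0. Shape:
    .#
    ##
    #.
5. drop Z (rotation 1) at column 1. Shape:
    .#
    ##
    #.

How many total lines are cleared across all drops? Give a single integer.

Drop 1: I rot2 at col 0 lands with bottom-row=0; cleared 1 line(s) (total 1); column heights now [0 0 0 0], max=0
Drop 2: Z rot1 at col 2 lands with bottom-row=0; cleared 0 line(s) (total 1); column heights now [0 0 2 3], max=3
Drop 3: T rot1 at col 2 lands with bottom-row=2; cleared 0 line(s) (total 1); column heights now [0 0 5 4], max=5
Drop 4: Z rot1 at col 0 lands with bottom-row=0; cleared 1 line(s) (total 2); column heights now [1 2 4 3], max=4
Drop 5: Z rot1 at col 1 lands with bottom-row=3; cleared 0 line(s) (total 2); column heights now [1 5 6 3], max=6

Answer: 2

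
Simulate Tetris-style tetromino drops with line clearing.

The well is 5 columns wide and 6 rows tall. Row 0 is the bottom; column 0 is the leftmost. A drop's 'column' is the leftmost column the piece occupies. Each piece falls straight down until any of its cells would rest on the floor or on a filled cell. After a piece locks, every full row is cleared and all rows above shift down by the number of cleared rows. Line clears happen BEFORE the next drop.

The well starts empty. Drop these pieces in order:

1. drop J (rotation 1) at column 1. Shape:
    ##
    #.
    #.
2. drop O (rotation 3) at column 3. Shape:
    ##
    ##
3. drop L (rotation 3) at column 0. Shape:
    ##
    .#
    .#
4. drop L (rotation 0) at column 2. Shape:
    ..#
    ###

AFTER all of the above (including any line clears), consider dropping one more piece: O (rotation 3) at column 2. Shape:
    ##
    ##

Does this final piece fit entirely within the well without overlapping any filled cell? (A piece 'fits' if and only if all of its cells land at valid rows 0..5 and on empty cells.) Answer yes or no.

Answer: yes

Derivation:
Drop 1: J rot1 at col 1 lands with bottom-row=0; cleared 0 line(s) (total 0); column heights now [0 3 3 0 0], max=3
Drop 2: O rot3 at col 3 lands with bottom-row=0; cleared 0 line(s) (total 0); column heights now [0 3 3 2 2], max=3
Drop 3: L rot3 at col 0 lands with bottom-row=3; cleared 0 line(s) (total 0); column heights now [6 6 3 2 2], max=6
Drop 4: L rot0 at col 2 lands with bottom-row=3; cleared 0 line(s) (total 0); column heights now [6 6 4 4 5], max=6
Test piece O rot3 at col 2 (width 2): heights before test = [6 6 4 4 5]; fits = True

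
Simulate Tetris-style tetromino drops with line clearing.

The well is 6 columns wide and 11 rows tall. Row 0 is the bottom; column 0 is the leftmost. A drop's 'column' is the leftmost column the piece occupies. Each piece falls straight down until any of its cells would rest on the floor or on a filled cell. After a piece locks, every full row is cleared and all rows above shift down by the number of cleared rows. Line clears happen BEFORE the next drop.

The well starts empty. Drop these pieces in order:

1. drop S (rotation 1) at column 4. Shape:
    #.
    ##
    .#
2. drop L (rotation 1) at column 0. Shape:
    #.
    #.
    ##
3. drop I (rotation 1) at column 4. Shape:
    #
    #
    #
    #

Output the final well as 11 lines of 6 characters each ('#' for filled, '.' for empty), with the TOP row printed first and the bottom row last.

Answer: ......
......
......
......
....#.
....#.
....#.
....#.
#...#.
#...##
##...#

Derivation:
Drop 1: S rot1 at col 4 lands with bottom-row=0; cleared 0 line(s) (total 0); column heights now [0 0 0 0 3 2], max=3
Drop 2: L rot1 at col 0 lands with bottom-row=0; cleared 0 line(s) (total 0); column heights now [3 1 0 0 3 2], max=3
Drop 3: I rot1 at col 4 lands with bottom-row=3; cleared 0 line(s) (total 0); column heights now [3 1 0 0 7 2], max=7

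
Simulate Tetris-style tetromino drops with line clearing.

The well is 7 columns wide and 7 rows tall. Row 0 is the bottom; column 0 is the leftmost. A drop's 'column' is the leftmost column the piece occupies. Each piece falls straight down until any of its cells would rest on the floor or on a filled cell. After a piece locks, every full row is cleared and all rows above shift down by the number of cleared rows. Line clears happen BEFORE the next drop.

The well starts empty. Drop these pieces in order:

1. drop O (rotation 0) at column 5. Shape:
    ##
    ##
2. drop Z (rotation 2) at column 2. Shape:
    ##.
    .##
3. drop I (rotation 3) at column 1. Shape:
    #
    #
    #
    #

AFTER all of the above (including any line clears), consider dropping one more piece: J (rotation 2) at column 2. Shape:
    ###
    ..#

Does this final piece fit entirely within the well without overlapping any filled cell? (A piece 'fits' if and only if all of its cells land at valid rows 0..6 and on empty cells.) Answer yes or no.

Answer: yes

Derivation:
Drop 1: O rot0 at col 5 lands with bottom-row=0; cleared 0 line(s) (total 0); column heights now [0 0 0 0 0 2 2], max=2
Drop 2: Z rot2 at col 2 lands with bottom-row=0; cleared 0 line(s) (total 0); column heights now [0 0 2 2 1 2 2], max=2
Drop 3: I rot3 at col 1 lands with bottom-row=0; cleared 0 line(s) (total 0); column heights now [0 4 2 2 1 2 2], max=4
Test piece J rot2 at col 2 (width 3): heights before test = [0 4 2 2 1 2 2]; fits = True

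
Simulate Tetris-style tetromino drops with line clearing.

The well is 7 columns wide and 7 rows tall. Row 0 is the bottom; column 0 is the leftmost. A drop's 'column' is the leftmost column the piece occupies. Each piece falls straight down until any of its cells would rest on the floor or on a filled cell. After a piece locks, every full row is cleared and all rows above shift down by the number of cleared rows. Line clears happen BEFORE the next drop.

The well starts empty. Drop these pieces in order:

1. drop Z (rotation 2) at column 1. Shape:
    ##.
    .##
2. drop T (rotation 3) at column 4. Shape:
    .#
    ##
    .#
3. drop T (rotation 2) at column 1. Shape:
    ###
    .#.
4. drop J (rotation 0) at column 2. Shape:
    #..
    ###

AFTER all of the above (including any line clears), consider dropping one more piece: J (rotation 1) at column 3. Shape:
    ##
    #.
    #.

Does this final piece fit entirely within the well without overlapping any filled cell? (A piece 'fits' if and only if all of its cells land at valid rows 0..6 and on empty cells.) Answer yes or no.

Answer: no

Derivation:
Drop 1: Z rot2 at col 1 lands with bottom-row=0; cleared 0 line(s) (total 0); column heights now [0 2 2 1 0 0 0], max=2
Drop 2: T rot3 at col 4 lands with bottom-row=0; cleared 0 line(s) (total 0); column heights now [0 2 2 1 2 3 0], max=3
Drop 3: T rot2 at col 1 lands with bottom-row=2; cleared 0 line(s) (total 0); column heights now [0 4 4 4 2 3 0], max=4
Drop 4: J rot0 at col 2 lands with bottom-row=4; cleared 0 line(s) (total 0); column heights now [0 4 6 5 5 3 0], max=6
Test piece J rot1 at col 3 (width 2): heights before test = [0 4 6 5 5 3 0]; fits = False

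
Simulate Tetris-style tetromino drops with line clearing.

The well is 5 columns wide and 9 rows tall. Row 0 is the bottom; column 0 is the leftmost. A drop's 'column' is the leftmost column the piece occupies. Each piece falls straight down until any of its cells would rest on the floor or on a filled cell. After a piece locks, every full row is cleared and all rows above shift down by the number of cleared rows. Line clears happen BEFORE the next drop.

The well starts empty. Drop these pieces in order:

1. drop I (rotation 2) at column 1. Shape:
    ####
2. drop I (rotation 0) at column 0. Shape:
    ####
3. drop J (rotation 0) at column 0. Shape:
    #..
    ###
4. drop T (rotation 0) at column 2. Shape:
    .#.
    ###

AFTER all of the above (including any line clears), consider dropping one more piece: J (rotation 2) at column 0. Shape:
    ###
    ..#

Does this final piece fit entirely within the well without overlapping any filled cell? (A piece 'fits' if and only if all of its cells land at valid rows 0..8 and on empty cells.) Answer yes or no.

Answer: yes

Derivation:
Drop 1: I rot2 at col 1 lands with bottom-row=0; cleared 0 line(s) (total 0); column heights now [0 1 1 1 1], max=1
Drop 2: I rot0 at col 0 lands with bottom-row=1; cleared 0 line(s) (total 0); column heights now [2 2 2 2 1], max=2
Drop 3: J rot0 at col 0 lands with bottom-row=2; cleared 0 line(s) (total 0); column heights now [4 3 3 2 1], max=4
Drop 4: T rot0 at col 2 lands with bottom-row=3; cleared 0 line(s) (total 0); column heights now [4 3 4 5 4], max=5
Test piece J rot2 at col 0 (width 3): heights before test = [4 3 4 5 4]; fits = True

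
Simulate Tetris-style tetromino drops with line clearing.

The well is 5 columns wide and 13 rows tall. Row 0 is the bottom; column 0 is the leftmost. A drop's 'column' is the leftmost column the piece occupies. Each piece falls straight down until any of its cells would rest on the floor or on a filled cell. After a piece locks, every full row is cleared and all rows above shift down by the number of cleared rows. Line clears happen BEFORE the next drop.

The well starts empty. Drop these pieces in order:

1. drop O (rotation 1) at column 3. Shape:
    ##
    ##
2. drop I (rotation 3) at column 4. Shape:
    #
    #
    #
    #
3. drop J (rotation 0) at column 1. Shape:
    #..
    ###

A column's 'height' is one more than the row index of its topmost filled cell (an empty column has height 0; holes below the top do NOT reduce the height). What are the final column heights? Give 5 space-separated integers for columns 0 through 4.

Drop 1: O rot1 at col 3 lands with bottom-row=0; cleared 0 line(s) (total 0); column heights now [0 0 0 2 2], max=2
Drop 2: I rot3 at col 4 lands with bottom-row=2; cleared 0 line(s) (total 0); column heights now [0 0 0 2 6], max=6
Drop 3: J rot0 at col 1 lands with bottom-row=2; cleared 0 line(s) (total 0); column heights now [0 4 3 3 6], max=6

Answer: 0 4 3 3 6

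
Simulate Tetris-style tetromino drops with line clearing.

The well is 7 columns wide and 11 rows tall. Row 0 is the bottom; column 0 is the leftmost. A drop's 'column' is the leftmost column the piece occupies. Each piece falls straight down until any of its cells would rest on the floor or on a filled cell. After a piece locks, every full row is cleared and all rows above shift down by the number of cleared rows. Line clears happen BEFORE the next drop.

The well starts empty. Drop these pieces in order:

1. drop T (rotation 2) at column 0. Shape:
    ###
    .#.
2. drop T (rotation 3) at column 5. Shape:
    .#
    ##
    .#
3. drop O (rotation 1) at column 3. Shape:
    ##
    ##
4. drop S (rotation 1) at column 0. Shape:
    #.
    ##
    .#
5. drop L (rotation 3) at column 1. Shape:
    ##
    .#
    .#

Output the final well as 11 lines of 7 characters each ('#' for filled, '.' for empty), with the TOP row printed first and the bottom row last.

Drop 1: T rot2 at col 0 lands with bottom-row=0; cleared 0 line(s) (total 0); column heights now [2 2 2 0 0 0 0], max=2
Drop 2: T rot3 at col 5 lands with bottom-row=0; cleared 0 line(s) (total 0); column heights now [2 2 2 0 0 2 3], max=3
Drop 3: O rot1 at col 3 lands with bottom-row=0; cleared 1 line(s) (total 1); column heights now [0 1 0 1 1 0 2], max=2
Drop 4: S rot1 at col 0 lands with bottom-row=1; cleared 0 line(s) (total 1); column heights now [4 3 0 1 1 0 2], max=4
Drop 5: L rot3 at col 1 lands with bottom-row=1; cleared 0 line(s) (total 1); column heights now [4 4 4 1 1 0 2], max=4

Answer: .......
.......
.......
.......
.......
.......
.......
###....
###....
.##...#
.#.##.#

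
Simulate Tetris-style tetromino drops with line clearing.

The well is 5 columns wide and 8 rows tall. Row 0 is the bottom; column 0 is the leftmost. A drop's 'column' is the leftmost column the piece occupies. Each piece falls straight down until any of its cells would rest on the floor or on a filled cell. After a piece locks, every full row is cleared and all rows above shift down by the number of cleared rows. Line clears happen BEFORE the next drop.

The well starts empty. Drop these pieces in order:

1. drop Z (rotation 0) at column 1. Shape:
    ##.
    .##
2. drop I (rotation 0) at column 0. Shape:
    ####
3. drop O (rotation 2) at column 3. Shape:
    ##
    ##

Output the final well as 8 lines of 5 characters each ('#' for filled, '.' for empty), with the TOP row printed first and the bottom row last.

Answer: .....
.....
.....
...##
...##
####.
.##..
..##.

Derivation:
Drop 1: Z rot0 at col 1 lands with bottom-row=0; cleared 0 line(s) (total 0); column heights now [0 2 2 1 0], max=2
Drop 2: I rot0 at col 0 lands with bottom-row=2; cleared 0 line(s) (total 0); column heights now [3 3 3 3 0], max=3
Drop 3: O rot2 at col 3 lands with bottom-row=3; cleared 0 line(s) (total 0); column heights now [3 3 3 5 5], max=5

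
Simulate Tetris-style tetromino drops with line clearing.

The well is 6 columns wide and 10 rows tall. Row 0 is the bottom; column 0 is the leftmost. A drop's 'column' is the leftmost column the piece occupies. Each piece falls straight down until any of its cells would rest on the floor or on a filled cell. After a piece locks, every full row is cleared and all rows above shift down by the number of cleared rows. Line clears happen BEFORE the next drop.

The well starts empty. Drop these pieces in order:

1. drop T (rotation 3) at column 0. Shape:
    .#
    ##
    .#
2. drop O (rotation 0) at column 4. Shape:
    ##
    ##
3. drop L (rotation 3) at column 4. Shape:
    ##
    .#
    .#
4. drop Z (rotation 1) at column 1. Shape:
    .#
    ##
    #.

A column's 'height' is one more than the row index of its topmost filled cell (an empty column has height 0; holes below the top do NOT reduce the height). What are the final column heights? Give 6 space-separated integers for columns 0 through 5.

Answer: 2 5 6 0 5 5

Derivation:
Drop 1: T rot3 at col 0 lands with bottom-row=0; cleared 0 line(s) (total 0); column heights now [2 3 0 0 0 0], max=3
Drop 2: O rot0 at col 4 lands with bottom-row=0; cleared 0 line(s) (total 0); column heights now [2 3 0 0 2 2], max=3
Drop 3: L rot3 at col 4 lands with bottom-row=2; cleared 0 line(s) (total 0); column heights now [2 3 0 0 5 5], max=5
Drop 4: Z rot1 at col 1 lands with bottom-row=3; cleared 0 line(s) (total 0); column heights now [2 5 6 0 5 5], max=6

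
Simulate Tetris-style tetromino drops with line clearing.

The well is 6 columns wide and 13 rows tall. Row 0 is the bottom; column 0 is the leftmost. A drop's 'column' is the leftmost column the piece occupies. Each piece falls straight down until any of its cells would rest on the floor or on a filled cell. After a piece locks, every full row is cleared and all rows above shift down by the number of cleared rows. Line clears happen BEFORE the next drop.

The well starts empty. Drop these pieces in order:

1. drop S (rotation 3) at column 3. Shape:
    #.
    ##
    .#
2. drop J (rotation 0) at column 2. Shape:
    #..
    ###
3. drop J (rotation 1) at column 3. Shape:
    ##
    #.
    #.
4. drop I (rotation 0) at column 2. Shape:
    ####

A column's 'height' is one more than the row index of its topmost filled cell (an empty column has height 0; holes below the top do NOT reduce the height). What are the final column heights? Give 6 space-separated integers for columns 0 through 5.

Drop 1: S rot3 at col 3 lands with bottom-row=0; cleared 0 line(s) (total 0); column heights now [0 0 0 3 2 0], max=3
Drop 2: J rot0 at col 2 lands with bottom-row=3; cleared 0 line(s) (total 0); column heights now [0 0 5 4 4 0], max=5
Drop 3: J rot1 at col 3 lands with bottom-row=4; cleared 0 line(s) (total 0); column heights now [0 0 5 7 7 0], max=7
Drop 4: I rot0 at col 2 lands with bottom-row=7; cleared 0 line(s) (total 0); column heights now [0 0 8 8 8 8], max=8

Answer: 0 0 8 8 8 8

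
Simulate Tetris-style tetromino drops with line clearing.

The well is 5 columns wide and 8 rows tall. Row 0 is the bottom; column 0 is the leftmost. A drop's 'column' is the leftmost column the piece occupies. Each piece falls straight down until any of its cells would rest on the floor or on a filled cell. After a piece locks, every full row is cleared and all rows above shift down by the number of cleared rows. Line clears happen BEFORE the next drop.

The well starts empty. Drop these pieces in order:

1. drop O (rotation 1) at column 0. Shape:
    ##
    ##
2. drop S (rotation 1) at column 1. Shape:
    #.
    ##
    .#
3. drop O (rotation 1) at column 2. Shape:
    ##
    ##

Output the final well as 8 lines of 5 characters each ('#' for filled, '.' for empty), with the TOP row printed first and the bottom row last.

Drop 1: O rot1 at col 0 lands with bottom-row=0; cleared 0 line(s) (total 0); column heights now [2 2 0 0 0], max=2
Drop 2: S rot1 at col 1 lands with bottom-row=1; cleared 0 line(s) (total 0); column heights now [2 4 3 0 0], max=4
Drop 3: O rot1 at col 2 lands with bottom-row=3; cleared 0 line(s) (total 0); column heights now [2 4 5 5 0], max=5

Answer: .....
.....
.....
..##.
.###.
.##..
###..
##...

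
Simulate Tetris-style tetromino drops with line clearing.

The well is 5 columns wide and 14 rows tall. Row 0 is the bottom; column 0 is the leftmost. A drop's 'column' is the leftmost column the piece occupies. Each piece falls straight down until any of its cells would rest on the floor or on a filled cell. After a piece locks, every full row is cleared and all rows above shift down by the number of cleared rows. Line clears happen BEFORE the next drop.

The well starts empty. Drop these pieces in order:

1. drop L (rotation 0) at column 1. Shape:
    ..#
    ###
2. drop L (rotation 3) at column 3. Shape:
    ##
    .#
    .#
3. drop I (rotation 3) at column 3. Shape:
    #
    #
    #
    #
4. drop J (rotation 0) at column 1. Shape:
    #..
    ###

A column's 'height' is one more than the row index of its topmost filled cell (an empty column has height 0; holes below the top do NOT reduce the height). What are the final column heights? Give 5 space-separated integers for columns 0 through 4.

Drop 1: L rot0 at col 1 lands with bottom-row=0; cleared 0 line(s) (total 0); column heights now [0 1 1 2 0], max=2
Drop 2: L rot3 at col 3 lands with bottom-row=0; cleared 0 line(s) (total 0); column heights now [0 1 1 3 3], max=3
Drop 3: I rot3 at col 3 lands with bottom-row=3; cleared 0 line(s) (total 0); column heights now [0 1 1 7 3], max=7
Drop 4: J rot0 at col 1 lands with bottom-row=7; cleared 0 line(s) (total 0); column heights now [0 9 8 8 3], max=9

Answer: 0 9 8 8 3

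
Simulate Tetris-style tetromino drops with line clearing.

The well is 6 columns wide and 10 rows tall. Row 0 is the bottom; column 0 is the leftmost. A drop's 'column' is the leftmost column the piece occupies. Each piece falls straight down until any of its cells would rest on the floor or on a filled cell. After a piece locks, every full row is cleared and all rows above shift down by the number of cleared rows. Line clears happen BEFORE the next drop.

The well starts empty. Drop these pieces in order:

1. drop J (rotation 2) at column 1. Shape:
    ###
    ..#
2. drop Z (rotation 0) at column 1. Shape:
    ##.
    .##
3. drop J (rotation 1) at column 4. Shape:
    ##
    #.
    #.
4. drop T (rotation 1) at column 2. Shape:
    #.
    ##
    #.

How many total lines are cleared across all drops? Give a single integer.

Drop 1: J rot2 at col 1 lands with bottom-row=0; cleared 0 line(s) (total 0); column heights now [0 2 2 2 0 0], max=2
Drop 2: Z rot0 at col 1 lands with bottom-row=2; cleared 0 line(s) (total 0); column heights now [0 4 4 3 0 0], max=4
Drop 3: J rot1 at col 4 lands with bottom-row=0; cleared 0 line(s) (total 0); column heights now [0 4 4 3 3 3], max=4
Drop 4: T rot1 at col 2 lands with bottom-row=4; cleared 0 line(s) (total 0); column heights now [0 4 7 6 3 3], max=7

Answer: 0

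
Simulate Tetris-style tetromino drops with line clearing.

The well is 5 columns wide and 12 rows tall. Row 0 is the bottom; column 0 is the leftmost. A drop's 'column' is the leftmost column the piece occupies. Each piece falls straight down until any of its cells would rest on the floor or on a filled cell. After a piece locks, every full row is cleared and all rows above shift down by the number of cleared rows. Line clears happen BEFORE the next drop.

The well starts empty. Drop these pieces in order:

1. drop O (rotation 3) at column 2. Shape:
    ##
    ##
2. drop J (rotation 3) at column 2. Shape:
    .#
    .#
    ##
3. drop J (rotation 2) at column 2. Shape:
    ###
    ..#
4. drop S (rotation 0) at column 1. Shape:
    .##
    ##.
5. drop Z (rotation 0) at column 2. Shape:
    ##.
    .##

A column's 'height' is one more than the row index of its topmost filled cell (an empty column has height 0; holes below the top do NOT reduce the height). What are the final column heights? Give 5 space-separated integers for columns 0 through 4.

Drop 1: O rot3 at col 2 lands with bottom-row=0; cleared 0 line(s) (total 0); column heights now [0 0 2 2 0], max=2
Drop 2: J rot3 at col 2 lands with bottom-row=2; cleared 0 line(s) (total 0); column heights now [0 0 3 5 0], max=5
Drop 3: J rot2 at col 2 lands with bottom-row=4; cleared 0 line(s) (total 0); column heights now [0 0 6 6 6], max=6
Drop 4: S rot0 at col 1 lands with bottom-row=6; cleared 0 line(s) (total 0); column heights now [0 7 8 8 6], max=8
Drop 5: Z rot0 at col 2 lands with bottom-row=8; cleared 0 line(s) (total 0); column heights now [0 7 10 10 9], max=10

Answer: 0 7 10 10 9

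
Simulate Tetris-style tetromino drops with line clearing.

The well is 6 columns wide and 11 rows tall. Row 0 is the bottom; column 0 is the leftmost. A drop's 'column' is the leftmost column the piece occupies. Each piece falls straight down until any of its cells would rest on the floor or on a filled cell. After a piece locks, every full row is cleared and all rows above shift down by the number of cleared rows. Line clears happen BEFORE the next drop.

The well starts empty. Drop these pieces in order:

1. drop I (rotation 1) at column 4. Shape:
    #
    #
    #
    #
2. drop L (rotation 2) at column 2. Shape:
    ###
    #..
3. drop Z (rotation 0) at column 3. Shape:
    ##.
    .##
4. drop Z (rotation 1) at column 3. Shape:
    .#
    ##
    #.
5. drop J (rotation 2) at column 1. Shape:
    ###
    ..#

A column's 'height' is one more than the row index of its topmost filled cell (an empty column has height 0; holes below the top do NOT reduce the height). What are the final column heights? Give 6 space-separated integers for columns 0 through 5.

Drop 1: I rot1 at col 4 lands with bottom-row=0; cleared 0 line(s) (total 0); column heights now [0 0 0 0 4 0], max=4
Drop 2: L rot2 at col 2 lands with bottom-row=3; cleared 0 line(s) (total 0); column heights now [0 0 5 5 5 0], max=5
Drop 3: Z rot0 at col 3 lands with bottom-row=5; cleared 0 line(s) (total 0); column heights now [0 0 5 7 7 6], max=7
Drop 4: Z rot1 at col 3 lands with bottom-row=7; cleared 0 line(s) (total 0); column heights now [0 0 5 9 10 6], max=10
Drop 5: J rot2 at col 1 lands with bottom-row=9; cleared 0 line(s) (total 0); column heights now [0 11 11 11 10 6], max=11

Answer: 0 11 11 11 10 6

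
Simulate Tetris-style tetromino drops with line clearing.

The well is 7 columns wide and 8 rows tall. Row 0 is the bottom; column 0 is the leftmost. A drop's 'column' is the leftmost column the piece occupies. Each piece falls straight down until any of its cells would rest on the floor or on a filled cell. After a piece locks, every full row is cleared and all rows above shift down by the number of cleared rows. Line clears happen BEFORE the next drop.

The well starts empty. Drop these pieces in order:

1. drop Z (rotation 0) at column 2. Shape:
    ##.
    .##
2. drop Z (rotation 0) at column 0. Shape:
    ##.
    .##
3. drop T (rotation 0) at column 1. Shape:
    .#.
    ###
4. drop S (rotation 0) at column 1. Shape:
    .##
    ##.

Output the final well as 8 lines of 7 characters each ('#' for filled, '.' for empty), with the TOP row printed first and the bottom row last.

Answer: ..##...
.##....
..#....
.###...
##.....
.##....
..##...
...##..

Derivation:
Drop 1: Z rot0 at col 2 lands with bottom-row=0; cleared 0 line(s) (total 0); column heights now [0 0 2 2 1 0 0], max=2
Drop 2: Z rot0 at col 0 lands with bottom-row=2; cleared 0 line(s) (total 0); column heights now [4 4 3 2 1 0 0], max=4
Drop 3: T rot0 at col 1 lands with bottom-row=4; cleared 0 line(s) (total 0); column heights now [4 5 6 5 1 0 0], max=6
Drop 4: S rot0 at col 1 lands with bottom-row=6; cleared 0 line(s) (total 0); column heights now [4 7 8 8 1 0 0], max=8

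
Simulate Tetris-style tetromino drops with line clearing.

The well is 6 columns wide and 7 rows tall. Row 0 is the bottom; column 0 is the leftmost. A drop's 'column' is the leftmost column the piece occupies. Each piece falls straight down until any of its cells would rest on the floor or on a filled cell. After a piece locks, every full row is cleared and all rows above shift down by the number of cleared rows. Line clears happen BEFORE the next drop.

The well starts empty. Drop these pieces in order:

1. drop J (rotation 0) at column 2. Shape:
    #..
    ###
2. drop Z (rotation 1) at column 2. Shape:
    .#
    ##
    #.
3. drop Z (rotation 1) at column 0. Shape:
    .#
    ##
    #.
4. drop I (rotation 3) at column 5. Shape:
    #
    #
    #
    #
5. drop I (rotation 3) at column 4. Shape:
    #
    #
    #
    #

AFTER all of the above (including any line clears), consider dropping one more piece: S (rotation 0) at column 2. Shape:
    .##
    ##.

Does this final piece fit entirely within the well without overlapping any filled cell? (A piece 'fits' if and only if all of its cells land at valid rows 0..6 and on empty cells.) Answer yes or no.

Drop 1: J rot0 at col 2 lands with bottom-row=0; cleared 0 line(s) (total 0); column heights now [0 0 2 1 1 0], max=2
Drop 2: Z rot1 at col 2 lands with bottom-row=2; cleared 0 line(s) (total 0); column heights now [0 0 4 5 1 0], max=5
Drop 3: Z rot1 at col 0 lands with bottom-row=0; cleared 0 line(s) (total 0); column heights now [2 3 4 5 1 0], max=5
Drop 4: I rot3 at col 5 lands with bottom-row=0; cleared 0 line(s) (total 0); column heights now [2 3 4 5 1 4], max=5
Drop 5: I rot3 at col 4 lands with bottom-row=1; cleared 0 line(s) (total 0); column heights now [2 3 4 5 5 4], max=5
Test piece S rot0 at col 2 (width 3): heights before test = [2 3 4 5 5 4]; fits = True

Answer: yes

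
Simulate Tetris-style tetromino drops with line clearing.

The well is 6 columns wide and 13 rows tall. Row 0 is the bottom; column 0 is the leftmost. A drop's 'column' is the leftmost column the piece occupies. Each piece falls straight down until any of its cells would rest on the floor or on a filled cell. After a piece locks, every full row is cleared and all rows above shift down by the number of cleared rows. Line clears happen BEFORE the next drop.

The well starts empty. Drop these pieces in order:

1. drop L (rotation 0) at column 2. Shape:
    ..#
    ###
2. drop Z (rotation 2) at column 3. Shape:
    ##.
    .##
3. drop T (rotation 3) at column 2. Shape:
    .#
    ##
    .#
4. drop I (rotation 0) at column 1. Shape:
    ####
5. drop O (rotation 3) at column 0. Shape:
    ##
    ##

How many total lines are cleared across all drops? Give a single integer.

Drop 1: L rot0 at col 2 lands with bottom-row=0; cleared 0 line(s) (total 0); column heights now [0 0 1 1 2 0], max=2
Drop 2: Z rot2 at col 3 lands with bottom-row=2; cleared 0 line(s) (total 0); column heights now [0 0 1 4 4 3], max=4
Drop 3: T rot3 at col 2 lands with bottom-row=4; cleared 0 line(s) (total 0); column heights now [0 0 6 7 4 3], max=7
Drop 4: I rot0 at col 1 lands with bottom-row=7; cleared 0 line(s) (total 0); column heights now [0 8 8 8 8 3], max=8
Drop 5: O rot3 at col 0 lands with bottom-row=8; cleared 0 line(s) (total 0); column heights now [10 10 8 8 8 3], max=10

Answer: 0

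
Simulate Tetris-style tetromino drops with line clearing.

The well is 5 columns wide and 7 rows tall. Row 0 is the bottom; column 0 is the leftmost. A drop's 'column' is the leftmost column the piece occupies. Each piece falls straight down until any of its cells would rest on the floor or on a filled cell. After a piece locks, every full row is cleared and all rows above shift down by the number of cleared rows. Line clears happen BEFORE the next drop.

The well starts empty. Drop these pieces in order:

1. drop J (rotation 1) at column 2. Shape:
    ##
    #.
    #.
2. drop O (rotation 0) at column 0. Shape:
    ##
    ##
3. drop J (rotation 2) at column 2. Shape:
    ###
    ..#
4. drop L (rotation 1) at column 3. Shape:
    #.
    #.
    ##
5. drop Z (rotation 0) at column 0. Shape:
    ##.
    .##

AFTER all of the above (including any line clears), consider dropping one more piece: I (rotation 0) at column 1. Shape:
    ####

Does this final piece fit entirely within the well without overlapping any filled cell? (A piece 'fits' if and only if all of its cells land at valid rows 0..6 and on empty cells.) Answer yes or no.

Drop 1: J rot1 at col 2 lands with bottom-row=0; cleared 0 line(s) (total 0); column heights now [0 0 3 3 0], max=3
Drop 2: O rot0 at col 0 lands with bottom-row=0; cleared 0 line(s) (total 0); column heights now [2 2 3 3 0], max=3
Drop 3: J rot2 at col 2 lands with bottom-row=2; cleared 0 line(s) (total 0); column heights now [2 2 4 4 4], max=4
Drop 4: L rot1 at col 3 lands with bottom-row=4; cleared 0 line(s) (total 0); column heights now [2 2 4 7 5], max=7
Drop 5: Z rot0 at col 0 lands with bottom-row=4; cleared 0 line(s) (total 0); column heights now [6 6 5 7 5], max=7
Test piece I rot0 at col 1 (width 4): heights before test = [6 6 5 7 5]; fits = False

Answer: no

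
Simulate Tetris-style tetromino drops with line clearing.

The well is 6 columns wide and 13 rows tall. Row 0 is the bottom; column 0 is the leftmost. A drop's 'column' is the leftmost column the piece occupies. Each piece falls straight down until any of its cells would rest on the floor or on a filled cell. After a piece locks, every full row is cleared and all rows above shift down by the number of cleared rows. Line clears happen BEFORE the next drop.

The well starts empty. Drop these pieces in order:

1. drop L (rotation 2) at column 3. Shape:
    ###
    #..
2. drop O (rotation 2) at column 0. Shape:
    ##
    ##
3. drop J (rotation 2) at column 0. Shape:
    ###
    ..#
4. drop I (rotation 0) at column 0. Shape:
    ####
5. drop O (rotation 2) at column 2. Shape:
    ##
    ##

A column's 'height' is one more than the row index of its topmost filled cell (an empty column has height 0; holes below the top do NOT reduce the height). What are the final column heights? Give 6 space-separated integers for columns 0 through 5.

Answer: 3 3 5 5 0 0

Derivation:
Drop 1: L rot2 at col 3 lands with bottom-row=0; cleared 0 line(s) (total 0); column heights now [0 0 0 2 2 2], max=2
Drop 2: O rot2 at col 0 lands with bottom-row=0; cleared 0 line(s) (total 0); column heights now [2 2 0 2 2 2], max=2
Drop 3: J rot2 at col 0 lands with bottom-row=1; cleared 1 line(s) (total 1); column heights now [2 2 2 1 0 0], max=2
Drop 4: I rot0 at col 0 lands with bottom-row=2; cleared 0 line(s) (total 1); column heights now [3 3 3 3 0 0], max=3
Drop 5: O rot2 at col 2 lands with bottom-row=3; cleared 0 line(s) (total 1); column heights now [3 3 5 5 0 0], max=5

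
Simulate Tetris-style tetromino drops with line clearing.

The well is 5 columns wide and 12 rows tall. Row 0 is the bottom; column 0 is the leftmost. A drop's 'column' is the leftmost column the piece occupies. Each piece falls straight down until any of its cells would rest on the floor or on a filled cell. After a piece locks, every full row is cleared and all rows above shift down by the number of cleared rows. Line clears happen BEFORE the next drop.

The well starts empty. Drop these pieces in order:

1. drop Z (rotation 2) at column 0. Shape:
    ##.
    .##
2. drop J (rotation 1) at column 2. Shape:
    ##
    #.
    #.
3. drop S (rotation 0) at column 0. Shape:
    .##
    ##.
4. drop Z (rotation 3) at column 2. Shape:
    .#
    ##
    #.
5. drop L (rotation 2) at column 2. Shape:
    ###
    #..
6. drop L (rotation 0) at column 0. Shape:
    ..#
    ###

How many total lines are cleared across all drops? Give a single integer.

Answer: 0

Derivation:
Drop 1: Z rot2 at col 0 lands with bottom-row=0; cleared 0 line(s) (total 0); column heights now [2 2 1 0 0], max=2
Drop 2: J rot1 at col 2 lands with bottom-row=1; cleared 0 line(s) (total 0); column heights now [2 2 4 4 0], max=4
Drop 3: S rot0 at col 0 lands with bottom-row=3; cleared 0 line(s) (total 0); column heights now [4 5 5 4 0], max=5
Drop 4: Z rot3 at col 2 lands with bottom-row=5; cleared 0 line(s) (total 0); column heights now [4 5 7 8 0], max=8
Drop 5: L rot2 at col 2 lands with bottom-row=7; cleared 0 line(s) (total 0); column heights now [4 5 9 9 9], max=9
Drop 6: L rot0 at col 0 lands with bottom-row=9; cleared 0 line(s) (total 0); column heights now [10 10 11 9 9], max=11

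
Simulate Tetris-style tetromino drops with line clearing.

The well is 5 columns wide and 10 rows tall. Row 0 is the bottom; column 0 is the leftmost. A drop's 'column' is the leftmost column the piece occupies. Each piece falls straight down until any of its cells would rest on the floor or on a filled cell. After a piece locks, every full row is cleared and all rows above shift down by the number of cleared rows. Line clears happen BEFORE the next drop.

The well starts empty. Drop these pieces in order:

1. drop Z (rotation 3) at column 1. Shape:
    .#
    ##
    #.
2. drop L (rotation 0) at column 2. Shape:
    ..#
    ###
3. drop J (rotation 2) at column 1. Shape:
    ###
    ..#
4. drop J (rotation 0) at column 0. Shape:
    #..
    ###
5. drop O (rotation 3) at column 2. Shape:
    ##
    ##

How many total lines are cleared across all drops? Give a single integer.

Drop 1: Z rot3 at col 1 lands with bottom-row=0; cleared 0 line(s) (total 0); column heights now [0 2 3 0 0], max=3
Drop 2: L rot0 at col 2 lands with bottom-row=3; cleared 0 line(s) (total 0); column heights now [0 2 4 4 5], max=5
Drop 3: J rot2 at col 1 lands with bottom-row=4; cleared 0 line(s) (total 0); column heights now [0 6 6 6 5], max=6
Drop 4: J rot0 at col 0 lands with bottom-row=6; cleared 0 line(s) (total 0); column heights now [8 7 7 6 5], max=8
Drop 5: O rot3 at col 2 lands with bottom-row=7; cleared 0 line(s) (total 0); column heights now [8 7 9 9 5], max=9

Answer: 0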